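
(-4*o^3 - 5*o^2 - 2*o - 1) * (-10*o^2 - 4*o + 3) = 40*o^5 + 66*o^4 + 28*o^3 + 3*o^2 - 2*o - 3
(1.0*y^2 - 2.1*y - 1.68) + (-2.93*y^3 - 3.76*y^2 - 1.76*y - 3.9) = -2.93*y^3 - 2.76*y^2 - 3.86*y - 5.58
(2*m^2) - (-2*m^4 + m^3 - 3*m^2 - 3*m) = 2*m^4 - m^3 + 5*m^2 + 3*m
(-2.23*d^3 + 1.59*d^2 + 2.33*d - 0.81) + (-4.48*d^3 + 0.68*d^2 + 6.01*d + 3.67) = -6.71*d^3 + 2.27*d^2 + 8.34*d + 2.86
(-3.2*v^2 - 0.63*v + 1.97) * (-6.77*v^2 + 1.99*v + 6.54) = 21.664*v^4 - 2.1029*v^3 - 35.5186*v^2 - 0.1999*v + 12.8838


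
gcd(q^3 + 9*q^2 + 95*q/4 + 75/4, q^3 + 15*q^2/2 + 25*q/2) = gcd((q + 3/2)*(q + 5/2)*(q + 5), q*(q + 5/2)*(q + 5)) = q^2 + 15*q/2 + 25/2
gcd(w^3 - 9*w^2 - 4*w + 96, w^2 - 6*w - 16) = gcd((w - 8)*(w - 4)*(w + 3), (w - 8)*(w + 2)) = w - 8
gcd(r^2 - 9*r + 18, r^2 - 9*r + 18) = r^2 - 9*r + 18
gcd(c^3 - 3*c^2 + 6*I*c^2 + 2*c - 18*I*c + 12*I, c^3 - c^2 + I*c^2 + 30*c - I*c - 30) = c^2 + c*(-1 + 6*I) - 6*I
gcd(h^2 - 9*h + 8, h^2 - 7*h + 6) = h - 1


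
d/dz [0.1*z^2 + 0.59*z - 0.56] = 0.2*z + 0.59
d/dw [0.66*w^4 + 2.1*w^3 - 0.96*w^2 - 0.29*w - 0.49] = 2.64*w^3 + 6.3*w^2 - 1.92*w - 0.29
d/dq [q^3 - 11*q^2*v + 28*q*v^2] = 3*q^2 - 22*q*v + 28*v^2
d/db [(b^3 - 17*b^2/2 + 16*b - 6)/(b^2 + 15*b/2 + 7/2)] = (4*b^4 + 60*b^3 - 277*b^2 - 190*b + 404)/(4*b^4 + 60*b^3 + 253*b^2 + 210*b + 49)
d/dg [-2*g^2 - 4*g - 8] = -4*g - 4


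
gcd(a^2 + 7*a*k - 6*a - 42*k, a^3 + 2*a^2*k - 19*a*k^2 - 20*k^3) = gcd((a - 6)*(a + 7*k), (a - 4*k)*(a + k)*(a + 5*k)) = 1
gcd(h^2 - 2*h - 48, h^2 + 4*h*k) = 1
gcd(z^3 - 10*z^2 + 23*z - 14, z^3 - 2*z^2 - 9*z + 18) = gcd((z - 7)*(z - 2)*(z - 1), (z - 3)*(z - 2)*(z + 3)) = z - 2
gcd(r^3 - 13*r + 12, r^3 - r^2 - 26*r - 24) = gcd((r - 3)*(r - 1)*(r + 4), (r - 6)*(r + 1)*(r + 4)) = r + 4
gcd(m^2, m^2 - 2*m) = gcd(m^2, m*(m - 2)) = m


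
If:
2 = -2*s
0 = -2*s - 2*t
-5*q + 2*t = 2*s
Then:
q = 4/5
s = -1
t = 1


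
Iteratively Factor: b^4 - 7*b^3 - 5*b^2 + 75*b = (b - 5)*(b^3 - 2*b^2 - 15*b) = b*(b - 5)*(b^2 - 2*b - 15) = b*(b - 5)^2*(b + 3)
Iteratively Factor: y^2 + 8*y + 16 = (y + 4)*(y + 4)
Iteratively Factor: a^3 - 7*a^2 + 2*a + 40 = (a + 2)*(a^2 - 9*a + 20) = (a - 4)*(a + 2)*(a - 5)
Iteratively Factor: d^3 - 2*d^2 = (d)*(d^2 - 2*d) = d*(d - 2)*(d)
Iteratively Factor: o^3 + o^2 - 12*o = (o)*(o^2 + o - 12) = o*(o - 3)*(o + 4)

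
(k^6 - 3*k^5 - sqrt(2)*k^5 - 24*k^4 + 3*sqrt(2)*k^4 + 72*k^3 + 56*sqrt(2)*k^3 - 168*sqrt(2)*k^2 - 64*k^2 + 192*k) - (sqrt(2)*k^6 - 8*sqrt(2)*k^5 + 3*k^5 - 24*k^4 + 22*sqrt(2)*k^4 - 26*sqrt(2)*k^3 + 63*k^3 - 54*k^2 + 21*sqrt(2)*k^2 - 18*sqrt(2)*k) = -sqrt(2)*k^6 + k^6 - 6*k^5 + 7*sqrt(2)*k^5 - 19*sqrt(2)*k^4 + 9*k^3 + 82*sqrt(2)*k^3 - 189*sqrt(2)*k^2 - 10*k^2 + 18*sqrt(2)*k + 192*k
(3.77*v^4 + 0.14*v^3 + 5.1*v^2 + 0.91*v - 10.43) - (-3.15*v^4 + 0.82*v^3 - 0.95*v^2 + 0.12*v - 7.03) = 6.92*v^4 - 0.68*v^3 + 6.05*v^2 + 0.79*v - 3.4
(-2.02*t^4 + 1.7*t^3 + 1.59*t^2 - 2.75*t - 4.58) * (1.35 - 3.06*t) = 6.1812*t^5 - 7.929*t^4 - 2.5704*t^3 + 10.5615*t^2 + 10.3023*t - 6.183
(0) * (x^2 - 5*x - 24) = 0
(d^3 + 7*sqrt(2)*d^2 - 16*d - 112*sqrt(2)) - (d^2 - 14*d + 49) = d^3 - d^2 + 7*sqrt(2)*d^2 - 2*d - 112*sqrt(2) - 49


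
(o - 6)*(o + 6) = o^2 - 36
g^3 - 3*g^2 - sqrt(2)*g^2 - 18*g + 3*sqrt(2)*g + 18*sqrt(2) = (g - 6)*(g + 3)*(g - sqrt(2))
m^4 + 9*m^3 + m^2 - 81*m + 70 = (m - 2)*(m - 1)*(m + 5)*(m + 7)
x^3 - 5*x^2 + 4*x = x*(x - 4)*(x - 1)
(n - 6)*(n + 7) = n^2 + n - 42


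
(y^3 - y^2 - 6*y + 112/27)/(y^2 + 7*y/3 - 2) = (y^2 - y/3 - 56/9)/(y + 3)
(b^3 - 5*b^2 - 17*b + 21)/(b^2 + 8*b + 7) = (b^3 - 5*b^2 - 17*b + 21)/(b^2 + 8*b + 7)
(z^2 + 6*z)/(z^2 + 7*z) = (z + 6)/(z + 7)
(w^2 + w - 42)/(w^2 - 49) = (w - 6)/(w - 7)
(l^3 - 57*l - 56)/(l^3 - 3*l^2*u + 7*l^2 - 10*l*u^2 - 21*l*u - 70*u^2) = (-l^2 + 7*l + 8)/(-l^2 + 3*l*u + 10*u^2)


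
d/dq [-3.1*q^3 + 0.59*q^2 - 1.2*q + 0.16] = -9.3*q^2 + 1.18*q - 1.2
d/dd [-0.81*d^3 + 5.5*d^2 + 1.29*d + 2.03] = -2.43*d^2 + 11.0*d + 1.29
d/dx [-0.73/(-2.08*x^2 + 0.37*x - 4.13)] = (0.2701 - 3.0368*x)/(2.08*x^2 - 0.37*x + 4.13)^2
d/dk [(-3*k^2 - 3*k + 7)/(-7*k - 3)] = (21*k^2 + 18*k + 58)/(49*k^2 + 42*k + 9)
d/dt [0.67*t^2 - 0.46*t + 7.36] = 1.34*t - 0.46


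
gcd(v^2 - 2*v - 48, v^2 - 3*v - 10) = 1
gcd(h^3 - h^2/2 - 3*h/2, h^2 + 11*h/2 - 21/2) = h - 3/2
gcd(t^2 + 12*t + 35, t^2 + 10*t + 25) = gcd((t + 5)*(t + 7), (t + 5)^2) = t + 5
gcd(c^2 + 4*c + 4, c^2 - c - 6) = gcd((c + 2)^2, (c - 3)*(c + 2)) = c + 2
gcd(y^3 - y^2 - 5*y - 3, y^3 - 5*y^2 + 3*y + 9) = y^2 - 2*y - 3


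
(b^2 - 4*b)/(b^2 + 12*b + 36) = b*(b - 4)/(b^2 + 12*b + 36)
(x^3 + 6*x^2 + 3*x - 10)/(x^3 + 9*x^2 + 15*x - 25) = (x + 2)/(x + 5)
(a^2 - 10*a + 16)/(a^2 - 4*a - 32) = (a - 2)/(a + 4)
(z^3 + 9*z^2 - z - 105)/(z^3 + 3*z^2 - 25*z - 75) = (z^2 + 4*z - 21)/(z^2 - 2*z - 15)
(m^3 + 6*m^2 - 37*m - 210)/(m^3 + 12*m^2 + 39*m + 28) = (m^2 - m - 30)/(m^2 + 5*m + 4)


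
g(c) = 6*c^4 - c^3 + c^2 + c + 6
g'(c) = 24*c^3 - 3*c^2 + 2*c + 1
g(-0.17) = 5.87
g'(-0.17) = 0.46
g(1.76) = 62.98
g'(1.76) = 126.07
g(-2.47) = 248.03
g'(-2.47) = -383.90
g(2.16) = 133.35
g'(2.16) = 233.19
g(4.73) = 2930.56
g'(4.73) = 2483.11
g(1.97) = 94.57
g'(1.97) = 176.79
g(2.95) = 446.38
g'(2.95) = 596.93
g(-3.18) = 658.65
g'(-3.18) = -807.48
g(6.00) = 7608.00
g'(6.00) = 5089.00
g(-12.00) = 126282.00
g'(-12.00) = -41927.00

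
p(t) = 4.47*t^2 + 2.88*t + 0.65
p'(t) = 8.94*t + 2.88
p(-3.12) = 35.18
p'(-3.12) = -25.01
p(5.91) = 173.80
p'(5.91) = 55.72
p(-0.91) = 1.73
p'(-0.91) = -5.26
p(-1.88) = 11.03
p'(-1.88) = -13.93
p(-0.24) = 0.22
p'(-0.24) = 0.73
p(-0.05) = 0.52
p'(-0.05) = 2.43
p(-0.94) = 1.89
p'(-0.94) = -5.52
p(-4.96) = 96.33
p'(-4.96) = -41.46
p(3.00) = 49.52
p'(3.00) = 29.70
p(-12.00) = 609.77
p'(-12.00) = -104.40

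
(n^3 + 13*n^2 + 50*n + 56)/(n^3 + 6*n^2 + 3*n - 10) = (n^2 + 11*n + 28)/(n^2 + 4*n - 5)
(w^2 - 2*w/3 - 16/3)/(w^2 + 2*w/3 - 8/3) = (3*w - 8)/(3*w - 4)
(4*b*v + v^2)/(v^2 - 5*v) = (4*b + v)/(v - 5)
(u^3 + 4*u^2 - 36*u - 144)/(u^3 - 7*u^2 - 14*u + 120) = (u + 6)/(u - 5)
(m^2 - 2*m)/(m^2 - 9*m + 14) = m/(m - 7)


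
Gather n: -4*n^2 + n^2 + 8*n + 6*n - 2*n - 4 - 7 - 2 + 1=-3*n^2 + 12*n - 12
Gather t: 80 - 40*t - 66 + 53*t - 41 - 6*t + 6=7*t - 21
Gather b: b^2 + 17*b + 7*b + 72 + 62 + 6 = b^2 + 24*b + 140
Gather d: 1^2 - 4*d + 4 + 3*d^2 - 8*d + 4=3*d^2 - 12*d + 9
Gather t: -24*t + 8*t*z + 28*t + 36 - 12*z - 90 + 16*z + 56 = t*(8*z + 4) + 4*z + 2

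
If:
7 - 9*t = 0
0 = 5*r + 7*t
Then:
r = -49/45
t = 7/9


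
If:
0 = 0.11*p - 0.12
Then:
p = 1.09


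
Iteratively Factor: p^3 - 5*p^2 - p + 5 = (p - 1)*(p^2 - 4*p - 5) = (p - 1)*(p + 1)*(p - 5)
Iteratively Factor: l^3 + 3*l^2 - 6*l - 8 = (l - 2)*(l^2 + 5*l + 4) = (l - 2)*(l + 4)*(l + 1)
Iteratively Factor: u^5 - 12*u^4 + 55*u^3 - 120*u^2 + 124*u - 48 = (u - 2)*(u^4 - 10*u^3 + 35*u^2 - 50*u + 24) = (u - 2)^2*(u^3 - 8*u^2 + 19*u - 12) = (u - 4)*(u - 2)^2*(u^2 - 4*u + 3) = (u - 4)*(u - 2)^2*(u - 1)*(u - 3)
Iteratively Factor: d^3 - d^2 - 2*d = (d + 1)*(d^2 - 2*d) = d*(d + 1)*(d - 2)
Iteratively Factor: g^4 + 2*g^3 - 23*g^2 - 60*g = (g + 4)*(g^3 - 2*g^2 - 15*g) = (g + 3)*(g + 4)*(g^2 - 5*g) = (g - 5)*(g + 3)*(g + 4)*(g)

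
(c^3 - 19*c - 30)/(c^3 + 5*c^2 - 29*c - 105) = (c + 2)/(c + 7)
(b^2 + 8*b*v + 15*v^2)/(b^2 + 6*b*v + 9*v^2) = (b + 5*v)/(b + 3*v)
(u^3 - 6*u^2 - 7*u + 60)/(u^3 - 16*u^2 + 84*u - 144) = (u^2 - 2*u - 15)/(u^2 - 12*u + 36)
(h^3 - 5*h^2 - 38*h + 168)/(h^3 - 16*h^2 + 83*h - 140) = (h + 6)/(h - 5)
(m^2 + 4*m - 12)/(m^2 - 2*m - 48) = (m - 2)/(m - 8)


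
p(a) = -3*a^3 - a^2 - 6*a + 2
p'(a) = -9*a^2 - 2*a - 6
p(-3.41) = 129.79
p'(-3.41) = -103.83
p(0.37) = -0.51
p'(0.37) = -7.97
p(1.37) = -15.81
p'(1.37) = -25.63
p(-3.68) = 160.05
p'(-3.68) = -120.52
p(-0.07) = 2.42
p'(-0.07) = -5.90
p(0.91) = -6.55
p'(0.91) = -15.27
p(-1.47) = 18.19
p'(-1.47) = -22.51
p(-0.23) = 3.36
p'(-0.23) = -6.02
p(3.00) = -106.00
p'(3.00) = -93.00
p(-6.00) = 650.00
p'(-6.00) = -318.00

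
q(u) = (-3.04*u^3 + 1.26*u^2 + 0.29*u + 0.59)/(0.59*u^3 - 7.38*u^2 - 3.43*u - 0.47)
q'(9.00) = 3.97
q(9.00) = 10.61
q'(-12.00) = 0.10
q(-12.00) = -2.66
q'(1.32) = 0.47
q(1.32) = 0.23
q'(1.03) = 0.46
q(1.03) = 0.10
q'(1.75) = 0.49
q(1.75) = 0.44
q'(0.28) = 1.17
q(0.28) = -0.35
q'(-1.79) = 0.21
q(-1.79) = -1.01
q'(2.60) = 0.58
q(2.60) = 0.89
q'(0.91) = 0.47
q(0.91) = 0.04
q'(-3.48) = 0.22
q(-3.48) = -1.39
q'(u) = (-9.12*u^2 + 2.52*u + 0.29)/(0.59*u^3 - 7.38*u^2 - 3.43*u - 0.47) + (-1.77*u^2 + 14.76*u + 3.43)*(-3.04*u^3 + 1.26*u^2 + 0.29*u + 0.59)/(0.59*u^3 - 7.38*u^2 - 3.43*u - 0.47)^2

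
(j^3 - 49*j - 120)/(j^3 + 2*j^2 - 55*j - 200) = (j + 3)/(j + 5)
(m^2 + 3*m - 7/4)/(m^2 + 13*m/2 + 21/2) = (m - 1/2)/(m + 3)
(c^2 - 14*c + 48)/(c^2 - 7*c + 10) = (c^2 - 14*c + 48)/(c^2 - 7*c + 10)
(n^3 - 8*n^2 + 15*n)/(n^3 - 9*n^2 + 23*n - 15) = n/(n - 1)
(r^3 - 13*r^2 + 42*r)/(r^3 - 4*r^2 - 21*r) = (r - 6)/(r + 3)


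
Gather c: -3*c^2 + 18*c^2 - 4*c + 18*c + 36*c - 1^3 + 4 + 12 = 15*c^2 + 50*c + 15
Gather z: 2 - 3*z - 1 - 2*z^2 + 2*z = -2*z^2 - z + 1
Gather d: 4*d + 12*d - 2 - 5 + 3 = 16*d - 4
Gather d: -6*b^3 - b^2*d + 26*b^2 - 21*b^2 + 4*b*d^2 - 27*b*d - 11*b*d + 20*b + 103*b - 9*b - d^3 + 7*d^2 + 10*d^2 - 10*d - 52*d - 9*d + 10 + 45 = -6*b^3 + 5*b^2 + 114*b - d^3 + d^2*(4*b + 17) + d*(-b^2 - 38*b - 71) + 55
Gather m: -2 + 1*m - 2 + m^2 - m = m^2 - 4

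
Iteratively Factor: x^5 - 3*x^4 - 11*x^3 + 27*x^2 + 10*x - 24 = (x + 3)*(x^4 - 6*x^3 + 7*x^2 + 6*x - 8) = (x - 4)*(x + 3)*(x^3 - 2*x^2 - x + 2) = (x - 4)*(x - 1)*(x + 3)*(x^2 - x - 2) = (x - 4)*(x - 2)*(x - 1)*(x + 3)*(x + 1)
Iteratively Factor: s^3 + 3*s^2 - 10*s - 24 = (s + 4)*(s^2 - s - 6) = (s + 2)*(s + 4)*(s - 3)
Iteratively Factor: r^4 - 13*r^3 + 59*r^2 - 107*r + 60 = (r - 4)*(r^3 - 9*r^2 + 23*r - 15) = (r - 4)*(r - 3)*(r^2 - 6*r + 5) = (r - 5)*(r - 4)*(r - 3)*(r - 1)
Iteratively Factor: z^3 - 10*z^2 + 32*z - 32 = (z - 2)*(z^2 - 8*z + 16) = (z - 4)*(z - 2)*(z - 4)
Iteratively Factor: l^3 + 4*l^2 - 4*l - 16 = (l + 2)*(l^2 + 2*l - 8) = (l - 2)*(l + 2)*(l + 4)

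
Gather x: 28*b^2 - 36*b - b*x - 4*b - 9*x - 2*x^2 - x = 28*b^2 - 40*b - 2*x^2 + x*(-b - 10)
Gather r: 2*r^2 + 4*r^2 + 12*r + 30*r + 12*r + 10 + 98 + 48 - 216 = 6*r^2 + 54*r - 60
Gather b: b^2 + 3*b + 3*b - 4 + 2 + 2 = b^2 + 6*b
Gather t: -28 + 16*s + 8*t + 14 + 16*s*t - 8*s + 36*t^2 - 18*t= 8*s + 36*t^2 + t*(16*s - 10) - 14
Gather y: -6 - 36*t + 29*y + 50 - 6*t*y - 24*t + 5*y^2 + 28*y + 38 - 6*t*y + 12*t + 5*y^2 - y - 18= -48*t + 10*y^2 + y*(56 - 12*t) + 64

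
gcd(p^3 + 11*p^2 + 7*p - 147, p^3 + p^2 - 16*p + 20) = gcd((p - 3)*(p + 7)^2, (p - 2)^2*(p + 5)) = 1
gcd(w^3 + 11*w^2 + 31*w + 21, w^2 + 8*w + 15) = w + 3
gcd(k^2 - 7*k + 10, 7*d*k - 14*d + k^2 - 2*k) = k - 2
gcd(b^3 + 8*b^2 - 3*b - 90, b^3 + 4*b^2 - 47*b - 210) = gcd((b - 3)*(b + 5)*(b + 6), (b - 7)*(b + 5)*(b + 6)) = b^2 + 11*b + 30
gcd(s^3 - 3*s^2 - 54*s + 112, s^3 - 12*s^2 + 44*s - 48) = s - 2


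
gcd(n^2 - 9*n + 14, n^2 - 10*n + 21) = n - 7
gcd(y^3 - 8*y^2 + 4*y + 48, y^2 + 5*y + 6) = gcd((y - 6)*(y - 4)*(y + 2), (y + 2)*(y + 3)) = y + 2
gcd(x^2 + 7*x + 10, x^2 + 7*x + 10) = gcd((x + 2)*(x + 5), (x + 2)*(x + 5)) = x^2 + 7*x + 10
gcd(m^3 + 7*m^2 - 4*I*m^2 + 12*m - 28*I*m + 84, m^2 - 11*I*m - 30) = m - 6*I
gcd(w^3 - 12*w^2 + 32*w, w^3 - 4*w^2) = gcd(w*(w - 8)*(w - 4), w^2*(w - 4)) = w^2 - 4*w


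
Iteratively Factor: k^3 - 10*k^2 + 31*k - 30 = (k - 3)*(k^2 - 7*k + 10) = (k - 5)*(k - 3)*(k - 2)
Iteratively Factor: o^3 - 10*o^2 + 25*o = (o - 5)*(o^2 - 5*o) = o*(o - 5)*(o - 5)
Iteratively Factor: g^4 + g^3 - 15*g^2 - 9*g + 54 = (g + 3)*(g^3 - 2*g^2 - 9*g + 18) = (g + 3)^2*(g^2 - 5*g + 6) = (g - 3)*(g + 3)^2*(g - 2)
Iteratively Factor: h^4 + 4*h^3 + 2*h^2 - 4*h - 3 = (h - 1)*(h^3 + 5*h^2 + 7*h + 3) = (h - 1)*(h + 1)*(h^2 + 4*h + 3) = (h - 1)*(h + 1)*(h + 3)*(h + 1)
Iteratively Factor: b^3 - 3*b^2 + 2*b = (b - 2)*(b^2 - b) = b*(b - 2)*(b - 1)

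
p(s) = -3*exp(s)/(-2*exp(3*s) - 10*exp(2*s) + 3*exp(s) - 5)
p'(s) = -3*(6*exp(3*s) + 20*exp(2*s) - 3*exp(s))*exp(s)/(-2*exp(3*s) - 10*exp(2*s) + 3*exp(s) - 5)^2 - 3*exp(s)/(-2*exp(3*s) - 10*exp(2*s) + 3*exp(s) - 5) = (-12*exp(3*s) - 30*exp(2*s) + 15)*exp(s)/(4*exp(6*s) + 40*exp(5*s) + 88*exp(4*s) - 40*exp(3*s) + 109*exp(2*s) - 30*exp(s) + 25)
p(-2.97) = 0.03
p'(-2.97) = 0.03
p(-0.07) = 0.22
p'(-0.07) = -0.12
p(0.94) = 0.08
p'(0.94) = -0.11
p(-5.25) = 0.00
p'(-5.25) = 0.00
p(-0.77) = 0.23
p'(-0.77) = 0.10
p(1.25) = 0.05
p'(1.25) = -0.07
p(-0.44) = 0.25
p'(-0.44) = -0.01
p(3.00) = 0.00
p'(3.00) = -0.01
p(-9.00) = 0.00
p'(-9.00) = 0.00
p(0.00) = 0.21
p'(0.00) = -0.14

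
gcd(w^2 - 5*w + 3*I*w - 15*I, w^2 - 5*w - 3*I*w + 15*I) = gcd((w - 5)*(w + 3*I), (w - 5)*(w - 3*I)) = w - 5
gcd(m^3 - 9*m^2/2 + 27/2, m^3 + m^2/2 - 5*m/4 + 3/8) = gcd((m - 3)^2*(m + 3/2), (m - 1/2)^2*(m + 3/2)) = m + 3/2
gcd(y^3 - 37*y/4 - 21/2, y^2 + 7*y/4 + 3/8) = y + 3/2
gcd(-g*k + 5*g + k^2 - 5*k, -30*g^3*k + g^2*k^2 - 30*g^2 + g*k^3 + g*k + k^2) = 1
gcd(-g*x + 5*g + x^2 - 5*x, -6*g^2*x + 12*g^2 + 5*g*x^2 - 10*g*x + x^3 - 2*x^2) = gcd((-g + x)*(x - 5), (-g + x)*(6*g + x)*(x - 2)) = -g + x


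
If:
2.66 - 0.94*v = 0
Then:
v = 2.83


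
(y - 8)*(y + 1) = y^2 - 7*y - 8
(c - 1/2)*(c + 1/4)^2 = c^3 - 3*c/16 - 1/32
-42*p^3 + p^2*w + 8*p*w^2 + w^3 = (-2*p + w)*(3*p + w)*(7*p + w)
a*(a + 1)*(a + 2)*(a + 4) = a^4 + 7*a^3 + 14*a^2 + 8*a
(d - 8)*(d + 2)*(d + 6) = d^3 - 52*d - 96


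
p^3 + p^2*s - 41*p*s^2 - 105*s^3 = (p - 7*s)*(p + 3*s)*(p + 5*s)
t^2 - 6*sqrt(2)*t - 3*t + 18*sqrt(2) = (t - 3)*(t - 6*sqrt(2))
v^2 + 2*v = v*(v + 2)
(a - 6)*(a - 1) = a^2 - 7*a + 6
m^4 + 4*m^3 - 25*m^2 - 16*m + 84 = (m - 3)*(m - 2)*(m + 2)*(m + 7)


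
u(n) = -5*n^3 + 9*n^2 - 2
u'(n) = -15*n^2 + 18*n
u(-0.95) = 10.41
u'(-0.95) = -30.64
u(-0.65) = 3.18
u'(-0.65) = -18.04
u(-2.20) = 94.80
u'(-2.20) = -112.20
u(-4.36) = 583.50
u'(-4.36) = -363.62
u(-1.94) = 68.38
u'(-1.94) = -91.37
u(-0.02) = -2.00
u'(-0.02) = -0.37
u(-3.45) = 310.44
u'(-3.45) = -240.64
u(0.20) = -1.68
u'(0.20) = 3.00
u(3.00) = -56.00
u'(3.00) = -81.00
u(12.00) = -7346.00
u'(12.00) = -1944.00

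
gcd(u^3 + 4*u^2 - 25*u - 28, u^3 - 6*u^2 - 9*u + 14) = 1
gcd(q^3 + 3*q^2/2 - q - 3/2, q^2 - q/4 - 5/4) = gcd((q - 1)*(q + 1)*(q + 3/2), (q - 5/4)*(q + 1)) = q + 1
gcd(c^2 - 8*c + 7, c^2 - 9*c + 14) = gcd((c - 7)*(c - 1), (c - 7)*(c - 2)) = c - 7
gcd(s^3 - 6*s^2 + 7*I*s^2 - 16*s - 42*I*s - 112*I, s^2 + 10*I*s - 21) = s + 7*I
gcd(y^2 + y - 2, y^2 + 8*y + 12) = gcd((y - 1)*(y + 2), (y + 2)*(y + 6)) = y + 2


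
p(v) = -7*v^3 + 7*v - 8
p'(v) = 7 - 21*v^2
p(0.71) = -5.54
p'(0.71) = -3.59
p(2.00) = -50.00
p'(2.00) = -77.00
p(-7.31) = 2675.16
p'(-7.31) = -1115.16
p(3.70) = -336.67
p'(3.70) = -280.49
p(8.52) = -4277.65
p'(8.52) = -1517.40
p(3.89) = -392.82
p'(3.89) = -310.77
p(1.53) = -22.36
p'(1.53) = -42.16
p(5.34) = -1036.53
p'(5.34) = -591.83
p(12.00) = -12020.00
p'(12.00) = -3017.00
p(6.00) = -1478.00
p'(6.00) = -749.00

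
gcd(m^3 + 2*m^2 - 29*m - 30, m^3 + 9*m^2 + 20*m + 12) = m^2 + 7*m + 6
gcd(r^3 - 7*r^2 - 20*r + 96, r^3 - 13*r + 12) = r^2 + r - 12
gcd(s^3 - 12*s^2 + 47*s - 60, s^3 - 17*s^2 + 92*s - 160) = s^2 - 9*s + 20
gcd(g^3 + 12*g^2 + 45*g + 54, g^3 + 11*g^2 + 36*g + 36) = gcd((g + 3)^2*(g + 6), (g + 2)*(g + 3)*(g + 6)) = g^2 + 9*g + 18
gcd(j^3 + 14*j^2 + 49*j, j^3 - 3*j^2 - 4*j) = j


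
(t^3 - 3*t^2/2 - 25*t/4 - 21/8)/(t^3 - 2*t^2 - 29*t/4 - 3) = (t - 7/2)/(t - 4)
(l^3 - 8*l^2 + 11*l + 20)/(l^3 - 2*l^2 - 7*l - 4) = (l - 5)/(l + 1)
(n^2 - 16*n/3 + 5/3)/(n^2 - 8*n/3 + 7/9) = 3*(n - 5)/(3*n - 7)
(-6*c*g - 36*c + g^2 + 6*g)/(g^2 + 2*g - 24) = (-6*c + g)/(g - 4)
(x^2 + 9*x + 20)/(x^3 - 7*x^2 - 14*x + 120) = (x + 5)/(x^2 - 11*x + 30)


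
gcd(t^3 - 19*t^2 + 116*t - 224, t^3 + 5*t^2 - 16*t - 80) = t - 4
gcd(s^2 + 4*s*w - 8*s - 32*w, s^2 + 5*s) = 1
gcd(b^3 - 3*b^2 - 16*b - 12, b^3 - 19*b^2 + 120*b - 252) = b - 6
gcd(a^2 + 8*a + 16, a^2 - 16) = a + 4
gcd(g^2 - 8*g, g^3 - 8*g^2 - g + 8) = g - 8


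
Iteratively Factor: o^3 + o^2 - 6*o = (o)*(o^2 + o - 6) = o*(o + 3)*(o - 2)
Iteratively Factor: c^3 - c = (c + 1)*(c^2 - c) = c*(c + 1)*(c - 1)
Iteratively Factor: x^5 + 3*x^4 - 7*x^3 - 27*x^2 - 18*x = (x + 3)*(x^4 - 7*x^2 - 6*x) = x*(x + 3)*(x^3 - 7*x - 6) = x*(x - 3)*(x + 3)*(x^2 + 3*x + 2) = x*(x - 3)*(x + 2)*(x + 3)*(x + 1)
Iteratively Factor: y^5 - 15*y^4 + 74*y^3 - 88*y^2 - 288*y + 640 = (y + 2)*(y^4 - 17*y^3 + 108*y^2 - 304*y + 320) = (y - 4)*(y + 2)*(y^3 - 13*y^2 + 56*y - 80) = (y - 5)*(y - 4)*(y + 2)*(y^2 - 8*y + 16) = (y - 5)*(y - 4)^2*(y + 2)*(y - 4)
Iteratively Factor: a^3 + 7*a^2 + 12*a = (a)*(a^2 + 7*a + 12) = a*(a + 4)*(a + 3)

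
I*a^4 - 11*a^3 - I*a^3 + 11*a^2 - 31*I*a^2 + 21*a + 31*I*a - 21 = (a + I)*(a + 3*I)*(a + 7*I)*(I*a - I)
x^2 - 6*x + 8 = (x - 4)*(x - 2)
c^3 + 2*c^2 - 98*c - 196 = (c + 2)*(c - 7*sqrt(2))*(c + 7*sqrt(2))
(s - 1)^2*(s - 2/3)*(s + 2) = s^4 - 2*s^3/3 - 3*s^2 + 4*s - 4/3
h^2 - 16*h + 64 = (h - 8)^2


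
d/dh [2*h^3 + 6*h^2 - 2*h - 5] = 6*h^2 + 12*h - 2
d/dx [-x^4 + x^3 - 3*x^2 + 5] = x*(-4*x^2 + 3*x - 6)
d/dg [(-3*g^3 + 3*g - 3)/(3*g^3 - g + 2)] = 3*(-4*g^3 + 3*g^2 + 1)/(9*g^6 - 6*g^4 + 12*g^3 + g^2 - 4*g + 4)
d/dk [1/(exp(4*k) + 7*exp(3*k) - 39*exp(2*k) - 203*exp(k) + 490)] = (-4*exp(3*k) - 21*exp(2*k) + 78*exp(k) + 203)*exp(k)/(exp(4*k) + 7*exp(3*k) - 39*exp(2*k) - 203*exp(k) + 490)^2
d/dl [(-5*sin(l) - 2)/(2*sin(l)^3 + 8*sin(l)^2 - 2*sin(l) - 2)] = (10*sin(l)^3 + 26*sin(l)^2 + 16*sin(l) + 3)*cos(l)/(2*(-sin(l)*cos(l)^2 - 4*cos(l)^2 + 3)^2)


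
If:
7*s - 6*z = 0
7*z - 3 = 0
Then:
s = 18/49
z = 3/7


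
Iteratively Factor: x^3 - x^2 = (x)*(x^2 - x) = x*(x - 1)*(x)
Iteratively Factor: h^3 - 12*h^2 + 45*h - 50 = (h - 2)*(h^2 - 10*h + 25) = (h - 5)*(h - 2)*(h - 5)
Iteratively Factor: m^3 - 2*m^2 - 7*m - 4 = (m + 1)*(m^2 - 3*m - 4) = (m + 1)^2*(m - 4)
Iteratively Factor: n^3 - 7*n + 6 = (n + 3)*(n^2 - 3*n + 2) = (n - 1)*(n + 3)*(n - 2)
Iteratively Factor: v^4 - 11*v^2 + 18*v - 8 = (v - 2)*(v^3 + 2*v^2 - 7*v + 4) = (v - 2)*(v - 1)*(v^2 + 3*v - 4) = (v - 2)*(v - 1)^2*(v + 4)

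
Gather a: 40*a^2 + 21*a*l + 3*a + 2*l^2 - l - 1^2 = 40*a^2 + a*(21*l + 3) + 2*l^2 - l - 1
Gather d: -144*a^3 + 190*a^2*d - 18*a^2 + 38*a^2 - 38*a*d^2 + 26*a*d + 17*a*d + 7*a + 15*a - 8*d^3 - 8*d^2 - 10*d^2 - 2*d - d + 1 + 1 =-144*a^3 + 20*a^2 + 22*a - 8*d^3 + d^2*(-38*a - 18) + d*(190*a^2 + 43*a - 3) + 2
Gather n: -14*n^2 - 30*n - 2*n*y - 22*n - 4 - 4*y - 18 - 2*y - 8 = -14*n^2 + n*(-2*y - 52) - 6*y - 30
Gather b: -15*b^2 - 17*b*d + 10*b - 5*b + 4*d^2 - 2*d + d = -15*b^2 + b*(5 - 17*d) + 4*d^2 - d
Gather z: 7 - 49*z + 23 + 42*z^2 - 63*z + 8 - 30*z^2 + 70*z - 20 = 12*z^2 - 42*z + 18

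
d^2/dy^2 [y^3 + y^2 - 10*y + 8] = 6*y + 2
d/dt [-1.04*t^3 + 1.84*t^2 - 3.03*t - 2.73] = -3.12*t^2 + 3.68*t - 3.03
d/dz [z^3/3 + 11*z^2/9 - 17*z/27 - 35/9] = z^2 + 22*z/9 - 17/27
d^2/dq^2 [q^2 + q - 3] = 2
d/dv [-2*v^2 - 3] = -4*v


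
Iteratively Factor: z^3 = (z)*(z^2) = z^2*(z)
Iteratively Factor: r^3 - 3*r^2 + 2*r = (r - 2)*(r^2 - r) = r*(r - 2)*(r - 1)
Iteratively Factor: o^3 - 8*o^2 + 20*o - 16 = (o - 2)*(o^2 - 6*o + 8) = (o - 4)*(o - 2)*(o - 2)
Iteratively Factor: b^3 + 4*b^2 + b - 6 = (b - 1)*(b^2 + 5*b + 6) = (b - 1)*(b + 2)*(b + 3)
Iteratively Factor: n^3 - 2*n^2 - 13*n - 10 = (n + 2)*(n^2 - 4*n - 5) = (n - 5)*(n + 2)*(n + 1)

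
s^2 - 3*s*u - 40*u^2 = (s - 8*u)*(s + 5*u)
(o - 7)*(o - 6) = o^2 - 13*o + 42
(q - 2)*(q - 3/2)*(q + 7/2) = q^3 - 37*q/4 + 21/2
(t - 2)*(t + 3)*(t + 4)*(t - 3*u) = t^4 - 3*t^3*u + 5*t^3 - 15*t^2*u - 2*t^2 + 6*t*u - 24*t + 72*u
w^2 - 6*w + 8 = (w - 4)*(w - 2)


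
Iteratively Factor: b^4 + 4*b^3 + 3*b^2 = (b)*(b^3 + 4*b^2 + 3*b) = b*(b + 1)*(b^2 + 3*b) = b^2*(b + 1)*(b + 3)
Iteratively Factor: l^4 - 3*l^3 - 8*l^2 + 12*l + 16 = (l + 1)*(l^3 - 4*l^2 - 4*l + 16) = (l + 1)*(l + 2)*(l^2 - 6*l + 8) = (l - 4)*(l + 1)*(l + 2)*(l - 2)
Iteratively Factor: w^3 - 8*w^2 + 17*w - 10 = (w - 2)*(w^2 - 6*w + 5) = (w - 2)*(w - 1)*(w - 5)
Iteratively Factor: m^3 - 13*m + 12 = (m + 4)*(m^2 - 4*m + 3) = (m - 1)*(m + 4)*(m - 3)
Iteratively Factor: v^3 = (v)*(v^2) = v^2*(v)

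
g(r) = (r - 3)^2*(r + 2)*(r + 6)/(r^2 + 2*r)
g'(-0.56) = -173.31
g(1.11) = 22.88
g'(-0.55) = -179.61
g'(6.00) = 10.50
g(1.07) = 24.61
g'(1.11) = -41.61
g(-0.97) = -81.73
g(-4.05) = -23.93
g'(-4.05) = -11.39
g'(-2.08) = -16.64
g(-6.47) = 6.51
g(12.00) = 121.50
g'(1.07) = -45.03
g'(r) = (-2*r - 2)*(r - 3)^2*(r + 2)*(r + 6)/(r^2 + 2*r)^2 + (r - 3)^2*(r + 2)/(r^2 + 2*r) + (r - 3)^2*(r + 6)/(r^2 + 2*r) + (r + 2)*(r + 6)*(2*r - 6)/(r^2 + 2*r) = 2*r - 54/r^2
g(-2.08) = -48.64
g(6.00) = 18.00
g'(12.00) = 23.62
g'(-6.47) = -14.23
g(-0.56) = -123.11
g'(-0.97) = -59.33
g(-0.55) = -124.88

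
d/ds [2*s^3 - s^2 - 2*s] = 6*s^2 - 2*s - 2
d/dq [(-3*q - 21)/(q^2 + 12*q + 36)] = 3*(q + 8)/(q^3 + 18*q^2 + 108*q + 216)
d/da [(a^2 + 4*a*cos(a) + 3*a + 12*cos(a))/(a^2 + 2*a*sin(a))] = -(4*a^3*sin(a) + 2*a^3*cos(a) + 10*sqrt(2)*a^2*sin(a + pi/4) + 11*a^2 + 24*a*cos(a) + 24*a + 12*sin(2*a))/(a^2*(a + 2*sin(a))^2)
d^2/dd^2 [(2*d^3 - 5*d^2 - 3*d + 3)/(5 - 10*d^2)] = 2*(8*d^3 - 6*d^2 + 12*d - 1)/(5*(8*d^6 - 12*d^4 + 6*d^2 - 1))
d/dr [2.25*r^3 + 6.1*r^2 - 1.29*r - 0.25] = 6.75*r^2 + 12.2*r - 1.29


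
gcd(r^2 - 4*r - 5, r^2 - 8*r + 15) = r - 5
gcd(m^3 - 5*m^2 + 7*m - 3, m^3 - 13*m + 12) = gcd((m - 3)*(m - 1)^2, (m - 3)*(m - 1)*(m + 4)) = m^2 - 4*m + 3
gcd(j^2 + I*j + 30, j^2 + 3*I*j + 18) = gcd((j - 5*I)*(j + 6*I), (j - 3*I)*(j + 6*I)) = j + 6*I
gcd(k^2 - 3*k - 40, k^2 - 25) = k + 5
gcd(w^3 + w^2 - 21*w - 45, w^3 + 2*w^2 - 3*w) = w + 3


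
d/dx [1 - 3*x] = -3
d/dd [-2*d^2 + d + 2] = 1 - 4*d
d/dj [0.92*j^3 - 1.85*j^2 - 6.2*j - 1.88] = 2.76*j^2 - 3.7*j - 6.2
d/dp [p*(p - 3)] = 2*p - 3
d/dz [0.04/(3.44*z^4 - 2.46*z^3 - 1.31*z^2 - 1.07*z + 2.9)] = (-0.5504*z^3 + 0.2952*z^2 + 0.1048*z + 0.0428)/(-3.44*z^4 + 2.46*z^3 + 1.31*z^2 + 1.07*z - 2.9)^2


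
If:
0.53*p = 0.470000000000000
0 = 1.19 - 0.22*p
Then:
No Solution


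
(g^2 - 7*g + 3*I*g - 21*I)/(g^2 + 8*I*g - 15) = (g - 7)/(g + 5*I)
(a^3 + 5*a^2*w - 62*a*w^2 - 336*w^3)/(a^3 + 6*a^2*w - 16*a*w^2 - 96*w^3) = (-a^2 + a*w + 56*w^2)/(-a^2 + 16*w^2)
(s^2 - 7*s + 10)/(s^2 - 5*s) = (s - 2)/s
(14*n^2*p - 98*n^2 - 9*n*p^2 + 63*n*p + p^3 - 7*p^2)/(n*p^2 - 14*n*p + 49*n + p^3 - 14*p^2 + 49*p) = (14*n^2 - 9*n*p + p^2)/(n*p - 7*n + p^2 - 7*p)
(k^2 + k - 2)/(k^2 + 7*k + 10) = (k - 1)/(k + 5)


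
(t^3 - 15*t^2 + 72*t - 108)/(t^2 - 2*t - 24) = (t^2 - 9*t + 18)/(t + 4)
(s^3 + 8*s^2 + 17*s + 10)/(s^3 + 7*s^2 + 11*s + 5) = (s + 2)/(s + 1)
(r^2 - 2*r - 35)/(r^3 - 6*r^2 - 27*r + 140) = 1/(r - 4)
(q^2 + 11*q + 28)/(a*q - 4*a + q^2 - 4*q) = (q^2 + 11*q + 28)/(a*q - 4*a + q^2 - 4*q)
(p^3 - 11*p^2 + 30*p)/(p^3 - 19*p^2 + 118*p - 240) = p/(p - 8)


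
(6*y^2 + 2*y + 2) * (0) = 0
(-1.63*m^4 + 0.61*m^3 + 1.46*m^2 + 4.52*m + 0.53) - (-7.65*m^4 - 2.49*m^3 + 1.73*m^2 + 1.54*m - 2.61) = 6.02*m^4 + 3.1*m^3 - 0.27*m^2 + 2.98*m + 3.14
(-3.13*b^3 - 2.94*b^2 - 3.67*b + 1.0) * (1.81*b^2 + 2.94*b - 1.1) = -5.6653*b^5 - 14.5236*b^4 - 11.8433*b^3 - 5.7458*b^2 + 6.977*b - 1.1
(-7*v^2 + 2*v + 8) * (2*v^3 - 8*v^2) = -14*v^5 + 60*v^4 - 64*v^2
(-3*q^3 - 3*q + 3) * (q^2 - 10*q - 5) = -3*q^5 + 30*q^4 + 12*q^3 + 33*q^2 - 15*q - 15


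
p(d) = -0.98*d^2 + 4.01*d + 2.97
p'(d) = 4.01 - 1.96*d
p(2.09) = 7.07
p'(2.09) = -0.09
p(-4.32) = -32.64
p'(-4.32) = 12.48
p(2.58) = 6.79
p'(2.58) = -1.05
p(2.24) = 7.04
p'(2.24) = -0.38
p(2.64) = 6.73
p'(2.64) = -1.16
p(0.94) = 5.87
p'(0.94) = 2.17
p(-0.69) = -0.26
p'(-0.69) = 5.36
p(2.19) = 7.05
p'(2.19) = -0.28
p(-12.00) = -186.27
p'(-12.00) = 27.53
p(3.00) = 6.18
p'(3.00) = -1.87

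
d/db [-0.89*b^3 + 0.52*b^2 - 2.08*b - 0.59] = -2.67*b^2 + 1.04*b - 2.08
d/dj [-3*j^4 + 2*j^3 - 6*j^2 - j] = -12*j^3 + 6*j^2 - 12*j - 1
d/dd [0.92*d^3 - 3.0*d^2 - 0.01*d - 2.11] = 2.76*d^2 - 6.0*d - 0.01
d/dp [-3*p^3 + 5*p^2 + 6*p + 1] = -9*p^2 + 10*p + 6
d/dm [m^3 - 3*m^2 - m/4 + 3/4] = 3*m^2 - 6*m - 1/4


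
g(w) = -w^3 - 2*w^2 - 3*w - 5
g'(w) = -3*w^2 - 4*w - 3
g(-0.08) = -4.77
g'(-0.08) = -2.70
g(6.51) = -385.18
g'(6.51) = -156.18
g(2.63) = -44.92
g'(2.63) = -34.27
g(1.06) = -11.62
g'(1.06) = -10.61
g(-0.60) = -3.70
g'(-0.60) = -1.68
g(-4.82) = 74.98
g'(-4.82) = -53.42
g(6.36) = -362.24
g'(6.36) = -149.79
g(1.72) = -21.17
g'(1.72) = -18.76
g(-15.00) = 2965.00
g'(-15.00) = -618.00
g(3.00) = -59.00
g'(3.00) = -42.00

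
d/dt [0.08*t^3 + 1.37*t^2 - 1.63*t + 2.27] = 0.24*t^2 + 2.74*t - 1.63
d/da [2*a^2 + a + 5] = 4*a + 1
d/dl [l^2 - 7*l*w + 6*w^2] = 2*l - 7*w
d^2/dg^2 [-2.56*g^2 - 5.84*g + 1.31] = -5.12000000000000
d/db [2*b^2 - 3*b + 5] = 4*b - 3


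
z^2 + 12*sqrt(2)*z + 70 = (z + 5*sqrt(2))*(z + 7*sqrt(2))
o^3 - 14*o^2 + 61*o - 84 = (o - 7)*(o - 4)*(o - 3)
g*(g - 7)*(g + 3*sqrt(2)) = g^3 - 7*g^2 + 3*sqrt(2)*g^2 - 21*sqrt(2)*g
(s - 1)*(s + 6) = s^2 + 5*s - 6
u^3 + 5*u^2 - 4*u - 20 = (u - 2)*(u + 2)*(u + 5)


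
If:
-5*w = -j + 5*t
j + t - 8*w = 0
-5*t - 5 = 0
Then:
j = -15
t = -1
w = -2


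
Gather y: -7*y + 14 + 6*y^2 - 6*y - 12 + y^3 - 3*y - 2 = y^3 + 6*y^2 - 16*y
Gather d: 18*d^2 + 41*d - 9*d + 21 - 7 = 18*d^2 + 32*d + 14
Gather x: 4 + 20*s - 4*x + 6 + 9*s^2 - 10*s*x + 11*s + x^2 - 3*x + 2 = 9*s^2 + 31*s + x^2 + x*(-10*s - 7) + 12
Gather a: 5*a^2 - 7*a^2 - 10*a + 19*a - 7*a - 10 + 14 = -2*a^2 + 2*a + 4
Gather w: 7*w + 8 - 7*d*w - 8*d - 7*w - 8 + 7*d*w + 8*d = 0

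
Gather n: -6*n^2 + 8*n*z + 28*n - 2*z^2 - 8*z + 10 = -6*n^2 + n*(8*z + 28) - 2*z^2 - 8*z + 10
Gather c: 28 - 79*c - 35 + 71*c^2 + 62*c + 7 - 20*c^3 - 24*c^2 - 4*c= -20*c^3 + 47*c^2 - 21*c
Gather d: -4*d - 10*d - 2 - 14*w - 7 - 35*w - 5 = -14*d - 49*w - 14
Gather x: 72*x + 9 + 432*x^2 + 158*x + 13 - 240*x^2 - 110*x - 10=192*x^2 + 120*x + 12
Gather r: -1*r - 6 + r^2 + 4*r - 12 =r^2 + 3*r - 18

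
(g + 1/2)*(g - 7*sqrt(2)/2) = g^2 - 7*sqrt(2)*g/2 + g/2 - 7*sqrt(2)/4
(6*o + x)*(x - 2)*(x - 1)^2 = 6*o*x^3 - 24*o*x^2 + 30*o*x - 12*o + x^4 - 4*x^3 + 5*x^2 - 2*x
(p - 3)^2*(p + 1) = p^3 - 5*p^2 + 3*p + 9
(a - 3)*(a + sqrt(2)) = a^2 - 3*a + sqrt(2)*a - 3*sqrt(2)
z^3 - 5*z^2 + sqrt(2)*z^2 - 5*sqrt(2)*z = z*(z - 5)*(z + sqrt(2))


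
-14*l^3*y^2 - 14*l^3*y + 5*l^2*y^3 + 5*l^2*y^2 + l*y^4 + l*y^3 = y*(-2*l + y)*(7*l + y)*(l*y + l)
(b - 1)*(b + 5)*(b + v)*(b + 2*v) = b^4 + 3*b^3*v + 4*b^3 + 2*b^2*v^2 + 12*b^2*v - 5*b^2 + 8*b*v^2 - 15*b*v - 10*v^2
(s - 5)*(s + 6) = s^2 + s - 30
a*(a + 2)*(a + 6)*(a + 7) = a^4 + 15*a^3 + 68*a^2 + 84*a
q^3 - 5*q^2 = q^2*(q - 5)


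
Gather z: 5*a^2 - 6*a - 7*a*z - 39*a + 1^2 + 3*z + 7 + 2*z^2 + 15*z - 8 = 5*a^2 - 45*a + 2*z^2 + z*(18 - 7*a)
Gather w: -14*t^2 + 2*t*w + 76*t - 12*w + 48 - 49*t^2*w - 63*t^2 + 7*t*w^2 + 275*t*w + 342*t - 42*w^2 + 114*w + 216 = -77*t^2 + 418*t + w^2*(7*t - 42) + w*(-49*t^2 + 277*t + 102) + 264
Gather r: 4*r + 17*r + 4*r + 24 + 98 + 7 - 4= 25*r + 125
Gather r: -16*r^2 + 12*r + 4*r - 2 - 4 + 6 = -16*r^2 + 16*r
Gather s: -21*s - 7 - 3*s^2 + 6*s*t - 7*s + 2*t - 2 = -3*s^2 + s*(6*t - 28) + 2*t - 9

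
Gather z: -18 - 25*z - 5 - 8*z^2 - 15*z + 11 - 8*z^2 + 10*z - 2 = -16*z^2 - 30*z - 14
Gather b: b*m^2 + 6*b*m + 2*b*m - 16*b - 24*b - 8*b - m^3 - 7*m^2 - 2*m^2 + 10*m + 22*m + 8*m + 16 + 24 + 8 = b*(m^2 + 8*m - 48) - m^3 - 9*m^2 + 40*m + 48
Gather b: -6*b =-6*b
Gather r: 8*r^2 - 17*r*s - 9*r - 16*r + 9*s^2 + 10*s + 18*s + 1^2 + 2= 8*r^2 + r*(-17*s - 25) + 9*s^2 + 28*s + 3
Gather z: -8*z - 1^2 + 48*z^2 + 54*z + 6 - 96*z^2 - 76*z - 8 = -48*z^2 - 30*z - 3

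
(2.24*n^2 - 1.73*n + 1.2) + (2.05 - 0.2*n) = 2.24*n^2 - 1.93*n + 3.25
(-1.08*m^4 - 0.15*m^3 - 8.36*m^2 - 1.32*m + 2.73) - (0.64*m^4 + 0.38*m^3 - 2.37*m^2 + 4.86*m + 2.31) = -1.72*m^4 - 0.53*m^3 - 5.99*m^2 - 6.18*m + 0.42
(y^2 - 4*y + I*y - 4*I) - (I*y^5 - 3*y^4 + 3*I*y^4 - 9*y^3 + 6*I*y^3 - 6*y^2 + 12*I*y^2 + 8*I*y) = -I*y^5 + 3*y^4 - 3*I*y^4 + 9*y^3 - 6*I*y^3 + 7*y^2 - 12*I*y^2 - 4*y - 7*I*y - 4*I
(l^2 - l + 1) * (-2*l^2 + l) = -2*l^4 + 3*l^3 - 3*l^2 + l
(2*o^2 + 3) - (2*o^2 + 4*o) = 3 - 4*o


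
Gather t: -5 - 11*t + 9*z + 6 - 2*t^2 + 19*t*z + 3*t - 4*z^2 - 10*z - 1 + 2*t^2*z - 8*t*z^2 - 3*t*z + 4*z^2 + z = t^2*(2*z - 2) + t*(-8*z^2 + 16*z - 8)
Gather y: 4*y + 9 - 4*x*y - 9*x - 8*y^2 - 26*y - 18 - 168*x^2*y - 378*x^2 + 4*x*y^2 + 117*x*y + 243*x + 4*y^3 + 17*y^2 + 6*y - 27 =-378*x^2 + 234*x + 4*y^3 + y^2*(4*x + 9) + y*(-168*x^2 + 113*x - 16) - 36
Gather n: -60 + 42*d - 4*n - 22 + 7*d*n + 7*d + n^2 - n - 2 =49*d + n^2 + n*(7*d - 5) - 84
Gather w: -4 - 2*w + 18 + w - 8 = 6 - w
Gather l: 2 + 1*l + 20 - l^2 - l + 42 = 64 - l^2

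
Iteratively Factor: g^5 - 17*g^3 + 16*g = (g - 4)*(g^4 + 4*g^3 - g^2 - 4*g) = (g - 4)*(g + 1)*(g^3 + 3*g^2 - 4*g) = (g - 4)*(g - 1)*(g + 1)*(g^2 + 4*g) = g*(g - 4)*(g - 1)*(g + 1)*(g + 4)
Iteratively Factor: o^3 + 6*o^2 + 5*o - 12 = (o + 3)*(o^2 + 3*o - 4) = (o + 3)*(o + 4)*(o - 1)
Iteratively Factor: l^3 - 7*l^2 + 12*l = (l - 3)*(l^2 - 4*l) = l*(l - 3)*(l - 4)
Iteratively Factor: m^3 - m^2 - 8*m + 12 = (m - 2)*(m^2 + m - 6) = (m - 2)*(m + 3)*(m - 2)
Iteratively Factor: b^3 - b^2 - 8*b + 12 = (b + 3)*(b^2 - 4*b + 4) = (b - 2)*(b + 3)*(b - 2)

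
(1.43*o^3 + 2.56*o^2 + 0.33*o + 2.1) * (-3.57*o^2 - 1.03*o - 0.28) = -5.1051*o^5 - 10.6121*o^4 - 4.2153*o^3 - 8.5537*o^2 - 2.2554*o - 0.588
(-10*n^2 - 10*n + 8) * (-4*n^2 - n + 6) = 40*n^4 + 50*n^3 - 82*n^2 - 68*n + 48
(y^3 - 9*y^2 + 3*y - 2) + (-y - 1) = y^3 - 9*y^2 + 2*y - 3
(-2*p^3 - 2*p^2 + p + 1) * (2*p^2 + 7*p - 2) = -4*p^5 - 18*p^4 - 8*p^3 + 13*p^2 + 5*p - 2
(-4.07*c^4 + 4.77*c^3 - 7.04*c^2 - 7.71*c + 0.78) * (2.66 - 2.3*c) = 9.361*c^5 - 21.7972*c^4 + 28.8802*c^3 - 0.993400000000005*c^2 - 22.3026*c + 2.0748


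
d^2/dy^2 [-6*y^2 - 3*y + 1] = -12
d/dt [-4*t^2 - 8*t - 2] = -8*t - 8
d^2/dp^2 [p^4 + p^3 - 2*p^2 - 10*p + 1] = 12*p^2 + 6*p - 4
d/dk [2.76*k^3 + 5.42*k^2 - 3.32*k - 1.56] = 8.28*k^2 + 10.84*k - 3.32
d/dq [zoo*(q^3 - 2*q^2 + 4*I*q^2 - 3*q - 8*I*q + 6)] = nan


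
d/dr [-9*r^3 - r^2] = r*(-27*r - 2)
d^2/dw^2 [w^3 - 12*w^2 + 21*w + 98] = 6*w - 24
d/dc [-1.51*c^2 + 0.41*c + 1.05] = 0.41 - 3.02*c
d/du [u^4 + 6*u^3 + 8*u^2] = 2*u*(2*u^2 + 9*u + 8)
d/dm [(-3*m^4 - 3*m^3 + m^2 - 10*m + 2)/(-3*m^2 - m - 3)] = 2*(9*m^5 + 9*m^4 + 21*m^3 - 2*m^2 + 3*m + 16)/(9*m^4 + 6*m^3 + 19*m^2 + 6*m + 9)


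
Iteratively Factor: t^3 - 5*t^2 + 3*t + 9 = (t - 3)*(t^2 - 2*t - 3) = (t - 3)^2*(t + 1)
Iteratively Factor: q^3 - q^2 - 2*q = (q - 2)*(q^2 + q) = (q - 2)*(q + 1)*(q)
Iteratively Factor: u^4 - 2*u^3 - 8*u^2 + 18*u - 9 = (u - 1)*(u^3 - u^2 - 9*u + 9) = (u - 1)*(u + 3)*(u^2 - 4*u + 3) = (u - 1)^2*(u + 3)*(u - 3)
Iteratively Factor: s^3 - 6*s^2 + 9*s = (s - 3)*(s^2 - 3*s) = s*(s - 3)*(s - 3)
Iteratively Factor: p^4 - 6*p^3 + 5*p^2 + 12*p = (p + 1)*(p^3 - 7*p^2 + 12*p) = (p - 3)*(p + 1)*(p^2 - 4*p) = (p - 4)*(p - 3)*(p + 1)*(p)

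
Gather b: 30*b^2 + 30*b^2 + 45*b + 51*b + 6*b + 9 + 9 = 60*b^2 + 102*b + 18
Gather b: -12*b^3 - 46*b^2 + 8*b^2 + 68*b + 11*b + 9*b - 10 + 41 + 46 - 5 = -12*b^3 - 38*b^2 + 88*b + 72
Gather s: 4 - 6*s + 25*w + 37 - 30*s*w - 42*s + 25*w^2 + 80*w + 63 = s*(-30*w - 48) + 25*w^2 + 105*w + 104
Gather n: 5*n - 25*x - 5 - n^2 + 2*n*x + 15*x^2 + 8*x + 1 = -n^2 + n*(2*x + 5) + 15*x^2 - 17*x - 4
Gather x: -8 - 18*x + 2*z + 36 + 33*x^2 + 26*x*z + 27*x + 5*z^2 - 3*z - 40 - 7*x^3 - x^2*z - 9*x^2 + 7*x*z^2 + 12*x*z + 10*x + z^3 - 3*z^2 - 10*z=-7*x^3 + x^2*(24 - z) + x*(7*z^2 + 38*z + 19) + z^3 + 2*z^2 - 11*z - 12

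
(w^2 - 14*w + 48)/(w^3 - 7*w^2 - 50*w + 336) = 1/(w + 7)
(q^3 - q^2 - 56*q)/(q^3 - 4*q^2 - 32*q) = (q + 7)/(q + 4)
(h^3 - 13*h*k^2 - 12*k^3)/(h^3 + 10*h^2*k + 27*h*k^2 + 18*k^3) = (h - 4*k)/(h + 6*k)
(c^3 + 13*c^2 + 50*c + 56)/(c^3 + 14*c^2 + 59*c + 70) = (c + 4)/(c + 5)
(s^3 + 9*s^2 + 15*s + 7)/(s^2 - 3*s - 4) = (s^2 + 8*s + 7)/(s - 4)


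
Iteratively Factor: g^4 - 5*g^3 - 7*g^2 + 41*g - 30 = (g + 3)*(g^3 - 8*g^2 + 17*g - 10) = (g - 5)*(g + 3)*(g^2 - 3*g + 2) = (g - 5)*(g - 2)*(g + 3)*(g - 1)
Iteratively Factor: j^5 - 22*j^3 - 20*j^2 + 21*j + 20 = (j + 1)*(j^4 - j^3 - 21*j^2 + j + 20) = (j - 1)*(j + 1)*(j^3 - 21*j - 20) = (j - 5)*(j - 1)*(j + 1)*(j^2 + 5*j + 4) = (j - 5)*(j - 1)*(j + 1)*(j + 4)*(j + 1)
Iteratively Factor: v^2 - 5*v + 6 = (v - 2)*(v - 3)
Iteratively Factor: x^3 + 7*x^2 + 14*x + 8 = (x + 4)*(x^2 + 3*x + 2) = (x + 2)*(x + 4)*(x + 1)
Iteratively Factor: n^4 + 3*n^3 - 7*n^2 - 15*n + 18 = (n - 1)*(n^3 + 4*n^2 - 3*n - 18) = (n - 1)*(n + 3)*(n^2 + n - 6) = (n - 2)*(n - 1)*(n + 3)*(n + 3)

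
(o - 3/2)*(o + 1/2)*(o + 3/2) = o^3 + o^2/2 - 9*o/4 - 9/8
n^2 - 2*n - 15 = (n - 5)*(n + 3)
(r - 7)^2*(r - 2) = r^3 - 16*r^2 + 77*r - 98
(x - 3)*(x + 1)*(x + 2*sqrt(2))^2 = x^4 - 2*x^3 + 4*sqrt(2)*x^3 - 8*sqrt(2)*x^2 + 5*x^2 - 12*sqrt(2)*x - 16*x - 24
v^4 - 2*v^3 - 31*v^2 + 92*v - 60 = (v - 5)*(v - 2)*(v - 1)*(v + 6)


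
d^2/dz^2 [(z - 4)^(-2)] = 6/(z - 4)^4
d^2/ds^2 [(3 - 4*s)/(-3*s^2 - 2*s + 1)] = 2*((1 - 36*s)*(3*s^2 + 2*s - 1) + 4*(3*s + 1)^2*(4*s - 3))/(3*s^2 + 2*s - 1)^3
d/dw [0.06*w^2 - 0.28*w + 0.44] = 0.12*w - 0.28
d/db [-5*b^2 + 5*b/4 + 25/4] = 5/4 - 10*b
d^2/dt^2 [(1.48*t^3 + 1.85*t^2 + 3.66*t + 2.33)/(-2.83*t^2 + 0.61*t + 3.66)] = (-1.4210854715202e-14*t^4 - 96.772962*t^3 - 246.76149*t^2 - 322.276542*t - 83.222422)/(22.665187*t^6 - 14.656287*t^5 - 84.778593*t^4 + 37.682567*t^3 + 109.642986*t^2 - 24.513948*t - 49.027896)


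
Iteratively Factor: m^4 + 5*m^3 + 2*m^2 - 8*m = (m)*(m^3 + 5*m^2 + 2*m - 8) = m*(m + 4)*(m^2 + m - 2) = m*(m + 2)*(m + 4)*(m - 1)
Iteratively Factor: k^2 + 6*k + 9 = (k + 3)*(k + 3)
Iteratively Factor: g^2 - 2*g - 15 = (g - 5)*(g + 3)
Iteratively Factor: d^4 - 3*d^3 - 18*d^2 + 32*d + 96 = (d + 2)*(d^3 - 5*d^2 - 8*d + 48) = (d - 4)*(d + 2)*(d^2 - d - 12) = (d - 4)*(d + 2)*(d + 3)*(d - 4)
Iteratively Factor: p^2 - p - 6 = (p + 2)*(p - 3)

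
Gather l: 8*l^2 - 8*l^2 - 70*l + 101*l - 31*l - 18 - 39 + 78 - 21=0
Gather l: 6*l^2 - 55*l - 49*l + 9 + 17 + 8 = 6*l^2 - 104*l + 34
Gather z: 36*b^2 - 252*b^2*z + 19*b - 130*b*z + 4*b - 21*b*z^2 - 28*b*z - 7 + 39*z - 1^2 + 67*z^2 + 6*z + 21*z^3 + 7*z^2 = 36*b^2 + 23*b + 21*z^3 + z^2*(74 - 21*b) + z*(-252*b^2 - 158*b + 45) - 8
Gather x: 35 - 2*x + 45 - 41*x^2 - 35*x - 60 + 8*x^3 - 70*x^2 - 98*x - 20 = 8*x^3 - 111*x^2 - 135*x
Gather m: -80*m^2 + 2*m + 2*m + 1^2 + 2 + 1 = -80*m^2 + 4*m + 4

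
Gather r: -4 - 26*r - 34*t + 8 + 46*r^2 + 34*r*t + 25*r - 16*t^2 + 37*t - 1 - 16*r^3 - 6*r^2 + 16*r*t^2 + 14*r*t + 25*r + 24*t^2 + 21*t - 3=-16*r^3 + 40*r^2 + r*(16*t^2 + 48*t + 24) + 8*t^2 + 24*t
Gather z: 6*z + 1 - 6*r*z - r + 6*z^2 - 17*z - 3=-r + 6*z^2 + z*(-6*r - 11) - 2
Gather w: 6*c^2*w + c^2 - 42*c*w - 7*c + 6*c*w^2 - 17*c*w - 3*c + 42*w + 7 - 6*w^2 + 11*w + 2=c^2 - 10*c + w^2*(6*c - 6) + w*(6*c^2 - 59*c + 53) + 9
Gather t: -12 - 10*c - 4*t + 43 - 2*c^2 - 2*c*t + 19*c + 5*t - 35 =-2*c^2 + 9*c + t*(1 - 2*c) - 4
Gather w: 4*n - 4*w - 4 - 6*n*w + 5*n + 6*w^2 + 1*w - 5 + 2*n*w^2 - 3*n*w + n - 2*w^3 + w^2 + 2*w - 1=10*n - 2*w^3 + w^2*(2*n + 7) + w*(-9*n - 1) - 10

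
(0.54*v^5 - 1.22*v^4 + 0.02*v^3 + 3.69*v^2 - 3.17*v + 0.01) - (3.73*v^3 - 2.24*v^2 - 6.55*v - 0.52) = 0.54*v^5 - 1.22*v^4 - 3.71*v^3 + 5.93*v^2 + 3.38*v + 0.53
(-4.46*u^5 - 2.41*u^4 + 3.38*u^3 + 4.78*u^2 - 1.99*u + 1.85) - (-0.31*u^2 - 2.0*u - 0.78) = -4.46*u^5 - 2.41*u^4 + 3.38*u^3 + 5.09*u^2 + 0.01*u + 2.63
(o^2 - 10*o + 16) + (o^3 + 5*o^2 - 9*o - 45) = o^3 + 6*o^2 - 19*o - 29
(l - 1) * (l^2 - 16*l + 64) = l^3 - 17*l^2 + 80*l - 64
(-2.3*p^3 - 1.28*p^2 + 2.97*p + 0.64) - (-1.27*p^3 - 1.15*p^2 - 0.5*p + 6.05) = -1.03*p^3 - 0.13*p^2 + 3.47*p - 5.41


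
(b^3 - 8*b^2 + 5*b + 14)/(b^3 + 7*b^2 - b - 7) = (b^2 - 9*b + 14)/(b^2 + 6*b - 7)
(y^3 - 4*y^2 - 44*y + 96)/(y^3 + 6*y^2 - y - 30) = (y^2 - 2*y - 48)/(y^2 + 8*y + 15)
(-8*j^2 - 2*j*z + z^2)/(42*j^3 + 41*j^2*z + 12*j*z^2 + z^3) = (-4*j + z)/(21*j^2 + 10*j*z + z^2)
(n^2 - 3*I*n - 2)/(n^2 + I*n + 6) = (n - I)/(n + 3*I)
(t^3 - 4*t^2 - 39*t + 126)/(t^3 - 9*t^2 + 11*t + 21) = (t + 6)/(t + 1)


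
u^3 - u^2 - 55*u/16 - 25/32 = (u - 5/2)*(u + 1/4)*(u + 5/4)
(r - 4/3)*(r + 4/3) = r^2 - 16/9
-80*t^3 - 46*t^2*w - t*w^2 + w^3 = (-8*t + w)*(2*t + w)*(5*t + w)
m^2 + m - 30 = (m - 5)*(m + 6)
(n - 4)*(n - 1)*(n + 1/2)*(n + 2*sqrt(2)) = n^4 - 9*n^3/2 + 2*sqrt(2)*n^3 - 9*sqrt(2)*n^2 + 3*n^2/2 + 2*n + 3*sqrt(2)*n + 4*sqrt(2)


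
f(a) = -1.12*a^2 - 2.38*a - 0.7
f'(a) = -2.24*a - 2.38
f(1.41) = -6.28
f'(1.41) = -5.54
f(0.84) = -3.49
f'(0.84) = -4.26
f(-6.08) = -27.63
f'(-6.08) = 11.24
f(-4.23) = -10.67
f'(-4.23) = 7.10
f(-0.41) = 0.09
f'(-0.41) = -1.46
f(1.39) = -6.17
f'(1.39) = -5.49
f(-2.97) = -3.51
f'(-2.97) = 4.27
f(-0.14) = -0.39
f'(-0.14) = -2.07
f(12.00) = -190.54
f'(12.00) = -29.26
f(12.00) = -190.54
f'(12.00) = -29.26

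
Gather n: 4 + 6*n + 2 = 6*n + 6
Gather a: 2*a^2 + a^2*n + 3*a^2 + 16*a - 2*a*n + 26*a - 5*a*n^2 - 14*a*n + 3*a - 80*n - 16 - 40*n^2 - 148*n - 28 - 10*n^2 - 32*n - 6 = a^2*(n + 5) + a*(-5*n^2 - 16*n + 45) - 50*n^2 - 260*n - 50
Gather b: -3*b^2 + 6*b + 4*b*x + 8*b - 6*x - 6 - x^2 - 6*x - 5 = -3*b^2 + b*(4*x + 14) - x^2 - 12*x - 11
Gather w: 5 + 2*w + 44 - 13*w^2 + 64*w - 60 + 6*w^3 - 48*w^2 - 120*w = 6*w^3 - 61*w^2 - 54*w - 11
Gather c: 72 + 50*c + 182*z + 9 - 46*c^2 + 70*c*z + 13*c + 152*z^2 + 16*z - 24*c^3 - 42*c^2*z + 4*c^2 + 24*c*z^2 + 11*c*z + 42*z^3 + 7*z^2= -24*c^3 + c^2*(-42*z - 42) + c*(24*z^2 + 81*z + 63) + 42*z^3 + 159*z^2 + 198*z + 81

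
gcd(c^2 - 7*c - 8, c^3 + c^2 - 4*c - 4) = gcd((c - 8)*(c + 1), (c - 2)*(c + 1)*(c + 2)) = c + 1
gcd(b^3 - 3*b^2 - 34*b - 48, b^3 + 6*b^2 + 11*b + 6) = b^2 + 5*b + 6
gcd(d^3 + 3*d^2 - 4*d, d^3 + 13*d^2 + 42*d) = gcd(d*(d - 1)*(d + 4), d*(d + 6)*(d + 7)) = d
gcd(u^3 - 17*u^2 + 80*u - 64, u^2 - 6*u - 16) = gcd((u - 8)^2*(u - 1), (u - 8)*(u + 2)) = u - 8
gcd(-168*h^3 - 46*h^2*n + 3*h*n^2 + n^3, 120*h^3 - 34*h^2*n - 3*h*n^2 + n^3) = 6*h + n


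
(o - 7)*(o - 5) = o^2 - 12*o + 35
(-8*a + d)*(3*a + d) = -24*a^2 - 5*a*d + d^2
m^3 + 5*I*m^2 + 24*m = m*(m - 3*I)*(m + 8*I)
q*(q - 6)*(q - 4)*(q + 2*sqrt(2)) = q^4 - 10*q^3 + 2*sqrt(2)*q^3 - 20*sqrt(2)*q^2 + 24*q^2 + 48*sqrt(2)*q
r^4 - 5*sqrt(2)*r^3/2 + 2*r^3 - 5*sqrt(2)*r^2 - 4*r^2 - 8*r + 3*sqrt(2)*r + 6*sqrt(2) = (r + 2)*(r - 3*sqrt(2))*(r - sqrt(2)/2)*(r + sqrt(2))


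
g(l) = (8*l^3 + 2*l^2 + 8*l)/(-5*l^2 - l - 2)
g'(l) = (10*l + 1)*(8*l^3 + 2*l^2 + 8*l)/(-5*l^2 - l - 2)^2 + (24*l^2 + 4*l + 8)/(-5*l^2 - l - 2) = 2*(-20*l^4 - 8*l^3 - 5*l^2 - 4*l - 8)/(25*l^4 + 10*l^3 + 21*l^2 + 4*l + 4)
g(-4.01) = 6.58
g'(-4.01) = -1.54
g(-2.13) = 3.78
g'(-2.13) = -1.40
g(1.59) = -3.08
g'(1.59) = -1.42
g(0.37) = -1.19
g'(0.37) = -2.35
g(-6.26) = 10.09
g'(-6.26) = -1.57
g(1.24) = -2.58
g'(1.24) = -1.39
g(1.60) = -3.09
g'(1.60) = -1.42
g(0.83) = -2.01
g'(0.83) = -1.46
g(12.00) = -19.36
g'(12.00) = -1.59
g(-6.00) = 9.68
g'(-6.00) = -1.57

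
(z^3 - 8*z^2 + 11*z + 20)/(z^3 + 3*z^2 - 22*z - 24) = (z - 5)/(z + 6)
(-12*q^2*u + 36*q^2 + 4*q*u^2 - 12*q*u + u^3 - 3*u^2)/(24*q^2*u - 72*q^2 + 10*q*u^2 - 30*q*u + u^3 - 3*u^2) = (-2*q + u)/(4*q + u)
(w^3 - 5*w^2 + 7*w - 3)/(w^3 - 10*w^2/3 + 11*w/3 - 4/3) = 3*(w - 3)/(3*w - 4)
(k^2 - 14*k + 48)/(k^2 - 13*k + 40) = (k - 6)/(k - 5)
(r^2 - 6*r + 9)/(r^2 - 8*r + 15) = (r - 3)/(r - 5)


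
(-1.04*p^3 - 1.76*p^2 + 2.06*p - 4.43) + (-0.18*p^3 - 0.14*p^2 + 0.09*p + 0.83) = -1.22*p^3 - 1.9*p^2 + 2.15*p - 3.6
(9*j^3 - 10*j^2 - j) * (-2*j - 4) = -18*j^4 - 16*j^3 + 42*j^2 + 4*j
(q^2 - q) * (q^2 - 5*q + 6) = q^4 - 6*q^3 + 11*q^2 - 6*q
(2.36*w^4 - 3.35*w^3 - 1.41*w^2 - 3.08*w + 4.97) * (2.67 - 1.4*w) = -3.304*w^5 + 10.9912*w^4 - 6.9705*w^3 + 0.5473*w^2 - 15.1816*w + 13.2699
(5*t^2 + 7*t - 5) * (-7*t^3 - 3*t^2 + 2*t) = -35*t^5 - 64*t^4 + 24*t^3 + 29*t^2 - 10*t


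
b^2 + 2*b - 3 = (b - 1)*(b + 3)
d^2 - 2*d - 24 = (d - 6)*(d + 4)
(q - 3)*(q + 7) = q^2 + 4*q - 21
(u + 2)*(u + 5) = u^2 + 7*u + 10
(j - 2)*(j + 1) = j^2 - j - 2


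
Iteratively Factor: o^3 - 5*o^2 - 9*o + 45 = (o - 5)*(o^2 - 9) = (o - 5)*(o - 3)*(o + 3)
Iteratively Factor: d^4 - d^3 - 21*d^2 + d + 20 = (d + 4)*(d^3 - 5*d^2 - d + 5) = (d - 1)*(d + 4)*(d^2 - 4*d - 5) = (d - 5)*(d - 1)*(d + 4)*(d + 1)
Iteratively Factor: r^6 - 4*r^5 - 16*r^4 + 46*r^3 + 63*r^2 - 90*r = (r + 2)*(r^5 - 6*r^4 - 4*r^3 + 54*r^2 - 45*r) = (r + 2)*(r + 3)*(r^4 - 9*r^3 + 23*r^2 - 15*r) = r*(r + 2)*(r + 3)*(r^3 - 9*r^2 + 23*r - 15) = r*(r - 3)*(r + 2)*(r + 3)*(r^2 - 6*r + 5) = r*(r - 5)*(r - 3)*(r + 2)*(r + 3)*(r - 1)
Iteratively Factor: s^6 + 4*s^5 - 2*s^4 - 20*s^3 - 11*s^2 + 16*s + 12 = (s - 1)*(s^5 + 5*s^4 + 3*s^3 - 17*s^2 - 28*s - 12) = (s - 2)*(s - 1)*(s^4 + 7*s^3 + 17*s^2 + 17*s + 6) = (s - 2)*(s - 1)*(s + 1)*(s^3 + 6*s^2 + 11*s + 6) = (s - 2)*(s - 1)*(s + 1)*(s + 2)*(s^2 + 4*s + 3) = (s - 2)*(s - 1)*(s + 1)*(s + 2)*(s + 3)*(s + 1)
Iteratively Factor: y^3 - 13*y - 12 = (y + 3)*(y^2 - 3*y - 4) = (y + 1)*(y + 3)*(y - 4)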